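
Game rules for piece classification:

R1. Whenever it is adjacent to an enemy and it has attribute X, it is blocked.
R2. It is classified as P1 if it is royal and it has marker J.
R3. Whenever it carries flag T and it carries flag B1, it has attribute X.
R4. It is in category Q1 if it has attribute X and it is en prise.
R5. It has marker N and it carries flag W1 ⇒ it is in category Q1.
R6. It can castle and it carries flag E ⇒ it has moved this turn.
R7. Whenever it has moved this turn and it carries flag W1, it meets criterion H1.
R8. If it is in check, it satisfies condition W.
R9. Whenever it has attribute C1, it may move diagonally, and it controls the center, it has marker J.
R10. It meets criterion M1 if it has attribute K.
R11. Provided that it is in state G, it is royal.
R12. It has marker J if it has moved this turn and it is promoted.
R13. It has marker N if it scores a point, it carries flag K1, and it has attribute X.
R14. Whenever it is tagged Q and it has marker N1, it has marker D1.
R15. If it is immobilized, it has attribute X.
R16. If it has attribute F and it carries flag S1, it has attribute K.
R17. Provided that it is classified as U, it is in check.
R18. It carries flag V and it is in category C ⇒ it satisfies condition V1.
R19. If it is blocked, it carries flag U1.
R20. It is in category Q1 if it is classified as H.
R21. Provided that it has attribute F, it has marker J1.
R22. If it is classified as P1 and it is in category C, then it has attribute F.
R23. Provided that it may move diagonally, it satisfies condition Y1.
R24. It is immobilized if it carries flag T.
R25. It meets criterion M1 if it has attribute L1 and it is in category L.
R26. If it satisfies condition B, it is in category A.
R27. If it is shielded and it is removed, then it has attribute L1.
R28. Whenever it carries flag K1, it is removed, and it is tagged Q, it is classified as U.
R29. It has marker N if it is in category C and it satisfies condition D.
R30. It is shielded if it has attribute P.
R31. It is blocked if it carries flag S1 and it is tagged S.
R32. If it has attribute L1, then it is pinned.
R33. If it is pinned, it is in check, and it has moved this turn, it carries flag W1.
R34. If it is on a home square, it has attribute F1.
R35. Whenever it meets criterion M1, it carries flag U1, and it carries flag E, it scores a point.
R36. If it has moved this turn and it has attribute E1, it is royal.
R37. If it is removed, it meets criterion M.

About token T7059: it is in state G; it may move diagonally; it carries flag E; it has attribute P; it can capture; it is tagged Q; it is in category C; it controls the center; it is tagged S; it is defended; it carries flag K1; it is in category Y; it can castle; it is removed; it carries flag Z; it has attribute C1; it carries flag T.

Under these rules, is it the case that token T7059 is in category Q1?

Forward chaining from the given facts derives: has moved this turn, has marker J, is royal, satisfies condition Y1, is immobilized, is classified as U, is shielded, meets criterion M, is classified as P1, has attribute X, is in check, has attribute F, has attribute L1, is pinned, carries flag W1, meets criterion H1, satisfies condition W, has marker J1.
Rules concluding "it is in category Q1": R4 needs "it is en prise"; R5 needs "it has marker N"; R20 needs "it is classified as H" — none of these are established.

No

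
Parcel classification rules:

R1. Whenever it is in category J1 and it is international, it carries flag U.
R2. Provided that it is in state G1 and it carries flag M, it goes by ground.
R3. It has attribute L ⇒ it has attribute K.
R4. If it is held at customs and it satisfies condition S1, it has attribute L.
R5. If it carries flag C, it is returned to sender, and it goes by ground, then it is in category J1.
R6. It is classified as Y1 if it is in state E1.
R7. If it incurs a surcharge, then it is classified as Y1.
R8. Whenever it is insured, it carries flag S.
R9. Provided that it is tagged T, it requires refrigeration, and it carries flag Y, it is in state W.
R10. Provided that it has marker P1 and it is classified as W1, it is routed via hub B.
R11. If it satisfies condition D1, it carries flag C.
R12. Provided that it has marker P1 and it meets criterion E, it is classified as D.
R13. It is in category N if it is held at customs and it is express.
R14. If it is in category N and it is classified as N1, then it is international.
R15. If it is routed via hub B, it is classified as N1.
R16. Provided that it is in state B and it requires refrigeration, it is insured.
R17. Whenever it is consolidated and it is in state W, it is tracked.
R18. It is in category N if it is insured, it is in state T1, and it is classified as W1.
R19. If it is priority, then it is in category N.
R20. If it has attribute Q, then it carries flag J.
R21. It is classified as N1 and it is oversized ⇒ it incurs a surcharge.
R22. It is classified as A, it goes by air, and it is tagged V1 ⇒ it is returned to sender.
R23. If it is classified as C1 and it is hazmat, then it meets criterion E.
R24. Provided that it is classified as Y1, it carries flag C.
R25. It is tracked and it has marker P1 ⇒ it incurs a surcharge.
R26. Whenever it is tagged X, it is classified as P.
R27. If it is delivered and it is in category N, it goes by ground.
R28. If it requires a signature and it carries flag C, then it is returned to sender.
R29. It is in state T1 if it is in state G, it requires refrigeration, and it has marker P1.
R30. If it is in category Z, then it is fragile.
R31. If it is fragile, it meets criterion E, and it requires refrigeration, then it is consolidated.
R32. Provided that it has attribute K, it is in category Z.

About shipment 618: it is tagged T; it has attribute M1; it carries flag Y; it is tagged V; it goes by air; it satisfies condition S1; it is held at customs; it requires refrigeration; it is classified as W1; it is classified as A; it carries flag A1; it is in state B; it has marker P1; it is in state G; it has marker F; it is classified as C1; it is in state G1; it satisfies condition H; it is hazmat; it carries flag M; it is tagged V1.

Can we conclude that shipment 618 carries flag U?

Yes

By R2 (it is in state G1, it carries flag M): it goes by ground.
By R4 (it is held at customs, it satisfies condition S1): it has attribute L.
By R9 (it is tagged T, it requires refrigeration, it carries flag Y): it is in state W.
By R10 (it has marker P1, it is classified as W1): it is routed via hub B.
By R15 (it is routed via hub B): it is classified as N1.
By R16 (it is in state B, it requires refrigeration): it is insured.
By R22 (it is classified as A, it goes by air, it is tagged V1): it is returned to sender.
By R23 (it is classified as C1, it is hazmat): it meets criterion E.
By R29 (it is in state G, it requires refrigeration, it has marker P1): it is in state T1.
By R3 (it has attribute L): it has attribute K.
By R18 (it is insured, it is in state T1, it is classified as W1): it is in category N.
By R32 (it has attribute K): it is in category Z.
By R14 (it is in category N, it is classified as N1): it is international.
By R30 (it is in category Z): it is fragile.
By R31 (it is fragile, it meets criterion E, it requires refrigeration): it is consolidated.
By R17 (it is consolidated, it is in state W): it is tracked.
By R25 (it is tracked, it has marker P1): it incurs a surcharge.
By R7 (it incurs a surcharge): it is classified as Y1.
By R24 (it is classified as Y1): it carries flag C.
By R5 (it carries flag C, it is returned to sender, it goes by ground): it is in category J1.
By R1 (it is in category J1, it is international): it carries flag U.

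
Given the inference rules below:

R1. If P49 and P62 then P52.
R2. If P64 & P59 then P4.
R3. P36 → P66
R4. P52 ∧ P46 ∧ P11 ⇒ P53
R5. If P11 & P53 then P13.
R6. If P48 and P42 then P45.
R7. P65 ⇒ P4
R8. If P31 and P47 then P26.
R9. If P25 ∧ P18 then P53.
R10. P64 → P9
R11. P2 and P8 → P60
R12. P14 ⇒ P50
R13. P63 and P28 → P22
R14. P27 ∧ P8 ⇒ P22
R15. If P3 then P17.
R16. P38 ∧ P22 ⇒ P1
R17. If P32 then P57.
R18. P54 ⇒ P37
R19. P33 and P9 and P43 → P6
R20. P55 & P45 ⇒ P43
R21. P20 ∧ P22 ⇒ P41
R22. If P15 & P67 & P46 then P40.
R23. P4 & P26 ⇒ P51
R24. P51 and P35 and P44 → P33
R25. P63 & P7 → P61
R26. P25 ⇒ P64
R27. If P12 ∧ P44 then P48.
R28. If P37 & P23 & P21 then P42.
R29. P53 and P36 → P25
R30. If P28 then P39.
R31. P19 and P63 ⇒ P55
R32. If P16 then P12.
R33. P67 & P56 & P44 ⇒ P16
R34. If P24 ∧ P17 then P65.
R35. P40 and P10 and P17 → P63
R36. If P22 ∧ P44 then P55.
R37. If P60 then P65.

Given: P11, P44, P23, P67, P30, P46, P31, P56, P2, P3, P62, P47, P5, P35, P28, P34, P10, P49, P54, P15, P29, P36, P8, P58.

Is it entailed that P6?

No

Forward chaining from the given facts derives: P52, P66, P53, P13, P26, P60, P17, P37, P40, P25, P39, P16, P63, P65, P4, P22, P51, P33, P64, P12, P55, P9, P48.
The only rule concluding P6 is R19, which needs P43; that is never established.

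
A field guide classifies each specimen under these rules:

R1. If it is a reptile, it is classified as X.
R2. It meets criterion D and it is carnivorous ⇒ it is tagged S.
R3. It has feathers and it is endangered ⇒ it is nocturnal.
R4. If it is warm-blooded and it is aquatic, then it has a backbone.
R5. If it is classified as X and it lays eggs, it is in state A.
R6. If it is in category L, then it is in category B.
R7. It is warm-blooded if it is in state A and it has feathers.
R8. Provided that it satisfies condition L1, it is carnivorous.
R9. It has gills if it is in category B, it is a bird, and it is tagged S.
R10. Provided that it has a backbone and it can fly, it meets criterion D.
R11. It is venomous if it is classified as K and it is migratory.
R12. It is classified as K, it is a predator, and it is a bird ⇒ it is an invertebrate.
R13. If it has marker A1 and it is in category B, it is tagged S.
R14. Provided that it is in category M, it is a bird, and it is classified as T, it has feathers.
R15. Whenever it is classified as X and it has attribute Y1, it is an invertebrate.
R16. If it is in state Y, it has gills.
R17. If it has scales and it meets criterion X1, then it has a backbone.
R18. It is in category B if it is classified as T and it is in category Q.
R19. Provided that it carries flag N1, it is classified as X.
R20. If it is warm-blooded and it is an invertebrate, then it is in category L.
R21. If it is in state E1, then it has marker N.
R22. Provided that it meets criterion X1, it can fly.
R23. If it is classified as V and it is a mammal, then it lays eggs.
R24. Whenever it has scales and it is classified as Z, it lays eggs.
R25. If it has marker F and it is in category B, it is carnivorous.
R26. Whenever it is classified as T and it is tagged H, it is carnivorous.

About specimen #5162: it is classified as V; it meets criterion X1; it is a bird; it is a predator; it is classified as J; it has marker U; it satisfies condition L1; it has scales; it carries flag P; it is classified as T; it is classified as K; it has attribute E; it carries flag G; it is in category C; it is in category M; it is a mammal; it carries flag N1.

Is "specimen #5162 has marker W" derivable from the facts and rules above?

No

Forward chaining from the given facts derives: is carnivorous, is an invertebrate, has feathers, has a backbone, is classified as X, can fly, lays eggs, is in state A, is warm-blooded, meets criterion D, is in category L, is tagged S, is in category B, has gills.
No rule has "it has marker W" as its conclusion, and it is not among the given facts.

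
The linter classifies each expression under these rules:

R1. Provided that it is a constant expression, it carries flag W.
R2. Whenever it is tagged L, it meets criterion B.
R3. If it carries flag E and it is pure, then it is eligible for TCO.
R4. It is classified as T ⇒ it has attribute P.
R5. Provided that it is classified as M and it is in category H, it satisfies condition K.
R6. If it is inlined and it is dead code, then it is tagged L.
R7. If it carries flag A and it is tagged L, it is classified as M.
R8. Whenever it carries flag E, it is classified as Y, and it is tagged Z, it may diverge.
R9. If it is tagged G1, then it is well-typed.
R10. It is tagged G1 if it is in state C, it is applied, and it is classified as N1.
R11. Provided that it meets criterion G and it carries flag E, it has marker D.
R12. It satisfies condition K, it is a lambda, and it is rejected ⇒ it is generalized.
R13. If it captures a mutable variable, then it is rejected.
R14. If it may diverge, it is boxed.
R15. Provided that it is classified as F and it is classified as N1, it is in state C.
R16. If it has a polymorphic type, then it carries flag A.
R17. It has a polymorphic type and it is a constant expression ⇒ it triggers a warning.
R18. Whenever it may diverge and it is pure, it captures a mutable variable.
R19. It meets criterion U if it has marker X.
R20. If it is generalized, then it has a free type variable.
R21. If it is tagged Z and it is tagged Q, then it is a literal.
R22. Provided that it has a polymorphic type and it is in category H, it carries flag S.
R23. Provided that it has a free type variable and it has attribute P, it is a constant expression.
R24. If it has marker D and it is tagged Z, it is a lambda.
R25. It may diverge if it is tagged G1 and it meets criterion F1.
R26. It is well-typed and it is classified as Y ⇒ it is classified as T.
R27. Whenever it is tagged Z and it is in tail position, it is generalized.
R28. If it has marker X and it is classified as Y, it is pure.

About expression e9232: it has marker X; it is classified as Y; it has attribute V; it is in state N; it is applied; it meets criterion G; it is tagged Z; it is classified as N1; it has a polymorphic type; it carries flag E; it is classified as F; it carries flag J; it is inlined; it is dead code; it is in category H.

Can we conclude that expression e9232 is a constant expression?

Yes

By R6 (it is inlined, it is dead code): it is tagged L.
By R8 (it carries flag E, it is classified as Y, it is tagged Z): it may diverge.
By R11 (it meets criterion G, it carries flag E): it has marker D.
By R15 (it is classified as F, it is classified as N1): it is in state C.
By R16 (it has a polymorphic type): it carries flag A.
By R24 (it has marker D, it is tagged Z): it is a lambda.
By R28 (it has marker X, it is classified as Y): it is pure.
By R7 (it carries flag A, it is tagged L): it is classified as M.
By R10 (it is in state C, it is applied, it is classified as N1): it is tagged G1.
By R18 (it may diverge, it is pure): it captures a mutable variable.
By R5 (it is classified as M, it is in category H): it satisfies condition K.
By R9 (it is tagged G1): it is well-typed.
By R13 (it captures a mutable variable): it is rejected.
By R26 (it is well-typed, it is classified as Y): it is classified as T.
By R4 (it is classified as T): it has attribute P.
By R12 (it satisfies condition K, it is a lambda, it is rejected): it is generalized.
By R20 (it is generalized): it has a free type variable.
By R23 (it has a free type variable, it has attribute P): it is a constant expression.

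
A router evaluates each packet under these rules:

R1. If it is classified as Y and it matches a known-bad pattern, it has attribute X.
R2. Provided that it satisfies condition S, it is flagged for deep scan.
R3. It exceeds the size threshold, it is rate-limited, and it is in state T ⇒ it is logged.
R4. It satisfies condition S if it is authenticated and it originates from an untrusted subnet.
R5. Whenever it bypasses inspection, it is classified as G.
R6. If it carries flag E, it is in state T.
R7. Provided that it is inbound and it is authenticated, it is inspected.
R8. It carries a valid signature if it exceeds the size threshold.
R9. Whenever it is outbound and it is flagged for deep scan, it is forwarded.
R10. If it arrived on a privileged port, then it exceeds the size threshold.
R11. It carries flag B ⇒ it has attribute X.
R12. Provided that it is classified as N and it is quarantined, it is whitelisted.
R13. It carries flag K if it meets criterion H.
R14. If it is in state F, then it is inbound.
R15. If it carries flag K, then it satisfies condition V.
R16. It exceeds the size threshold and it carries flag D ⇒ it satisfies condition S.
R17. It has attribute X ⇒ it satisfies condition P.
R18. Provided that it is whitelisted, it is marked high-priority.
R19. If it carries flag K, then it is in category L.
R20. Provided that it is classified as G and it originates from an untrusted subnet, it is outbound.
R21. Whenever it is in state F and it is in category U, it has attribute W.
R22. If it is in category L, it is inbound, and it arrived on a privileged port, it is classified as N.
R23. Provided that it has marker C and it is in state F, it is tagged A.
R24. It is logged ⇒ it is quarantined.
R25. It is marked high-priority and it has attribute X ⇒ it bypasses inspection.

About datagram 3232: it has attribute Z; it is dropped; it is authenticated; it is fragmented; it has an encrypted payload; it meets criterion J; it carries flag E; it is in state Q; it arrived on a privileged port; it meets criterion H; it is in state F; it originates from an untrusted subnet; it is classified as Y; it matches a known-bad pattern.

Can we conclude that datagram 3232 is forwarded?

No

Forward chaining from the given facts derives: has attribute X, satisfies condition S, is in state T, exceeds the size threshold, carries flag K, is inbound, satisfies condition V, satisfies condition P, is in category L, is classified as N, is flagged for deep scan, is inspected, carries a valid signature.
The only rule concluding "it is forwarded" is R9, which needs "it is outbound"; that is never established.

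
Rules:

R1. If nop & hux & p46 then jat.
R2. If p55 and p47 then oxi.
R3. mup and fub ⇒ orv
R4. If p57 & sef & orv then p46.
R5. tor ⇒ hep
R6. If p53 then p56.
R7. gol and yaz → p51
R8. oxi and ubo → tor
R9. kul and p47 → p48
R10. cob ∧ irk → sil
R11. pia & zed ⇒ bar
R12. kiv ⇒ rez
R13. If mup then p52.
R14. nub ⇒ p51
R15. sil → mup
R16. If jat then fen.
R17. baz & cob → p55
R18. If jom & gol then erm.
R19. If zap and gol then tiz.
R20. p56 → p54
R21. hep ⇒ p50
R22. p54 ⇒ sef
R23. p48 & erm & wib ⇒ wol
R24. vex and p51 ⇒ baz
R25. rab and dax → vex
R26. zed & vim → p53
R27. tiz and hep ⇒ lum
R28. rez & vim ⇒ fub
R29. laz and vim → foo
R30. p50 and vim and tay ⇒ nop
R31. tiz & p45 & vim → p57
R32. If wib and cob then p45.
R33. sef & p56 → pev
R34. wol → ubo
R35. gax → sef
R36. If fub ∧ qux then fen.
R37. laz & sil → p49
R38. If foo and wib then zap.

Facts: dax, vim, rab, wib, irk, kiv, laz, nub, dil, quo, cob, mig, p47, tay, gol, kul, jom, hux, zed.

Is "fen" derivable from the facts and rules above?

p48  (by R9: kul, p47)
sil  (by R10: cob, irk)
rez  (by R12: kiv)
p51  (by R14: nub)
mup  (by R15: sil)
erm  (by R18: jom, gol)
wol  (by R23: p48, erm, wib)
vex  (by R25: rab, dax)
p53  (by R26: zed, vim)
fub  (by R28: rez, vim)
foo  (by R29: laz, vim)
p45  (by R32: wib, cob)
ubo  (by R34: wol)
zap  (by R38: foo, wib)
orv  (by R3: mup, fub)
p56  (by R6: p53)
tiz  (by R19: zap, gol)
p54  (by R20: p56)
sef  (by R22: p54)
baz  (by R24: vex, p51)
p57  (by R31: tiz, p45, vim)
p46  (by R4: p57, sef, orv)
p55  (by R17: baz, cob)
oxi  (by R2: p55, p47)
tor  (by R8: oxi, ubo)
hep  (by R5: tor)
p50  (by R21: hep)
nop  (by R30: p50, vim, tay)
jat  (by R1: nop, hux, p46)
fen  (by R16: jat)

Yes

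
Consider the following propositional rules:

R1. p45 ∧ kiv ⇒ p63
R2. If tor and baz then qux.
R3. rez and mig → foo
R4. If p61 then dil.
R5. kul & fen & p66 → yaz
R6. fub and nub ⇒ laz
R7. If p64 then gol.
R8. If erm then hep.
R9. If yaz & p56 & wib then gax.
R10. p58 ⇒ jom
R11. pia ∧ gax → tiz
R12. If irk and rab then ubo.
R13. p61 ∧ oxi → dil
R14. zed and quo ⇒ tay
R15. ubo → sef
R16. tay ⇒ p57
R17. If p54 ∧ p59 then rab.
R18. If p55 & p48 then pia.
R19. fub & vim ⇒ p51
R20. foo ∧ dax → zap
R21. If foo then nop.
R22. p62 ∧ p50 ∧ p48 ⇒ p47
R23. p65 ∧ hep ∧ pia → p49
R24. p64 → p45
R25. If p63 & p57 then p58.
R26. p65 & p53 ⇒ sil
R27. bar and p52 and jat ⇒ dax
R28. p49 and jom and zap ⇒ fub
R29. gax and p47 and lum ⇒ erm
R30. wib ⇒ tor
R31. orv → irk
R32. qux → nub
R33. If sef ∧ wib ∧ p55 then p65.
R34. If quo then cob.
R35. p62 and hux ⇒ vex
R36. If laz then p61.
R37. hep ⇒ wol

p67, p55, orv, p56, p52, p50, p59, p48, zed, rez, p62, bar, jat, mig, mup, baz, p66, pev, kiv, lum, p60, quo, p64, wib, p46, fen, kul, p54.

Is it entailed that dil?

foo  (by R3: rez, mig)
yaz  (by R5: kul, fen, p66)
gax  (by R9: yaz, p56, wib)
tay  (by R14: zed, quo)
p57  (by R16: tay)
rab  (by R17: p54, p59)
pia  (by R18: p55, p48)
p47  (by R22: p62, p50, p48)
p45  (by R24: p64)
dax  (by R27: bar, p52, jat)
erm  (by R29: gax, p47, lum)
tor  (by R30: wib)
irk  (by R31: orv)
p63  (by R1: p45, kiv)
qux  (by R2: tor, baz)
hep  (by R8: erm)
ubo  (by R12: irk, rab)
sef  (by R15: ubo)
zap  (by R20: foo, dax)
p58  (by R25: p63, p57)
nub  (by R32: qux)
p65  (by R33: sef, wib, p55)
jom  (by R10: p58)
p49  (by R23: p65, hep, pia)
fub  (by R28: p49, jom, zap)
laz  (by R6: fub, nub)
p61  (by R36: laz)
dil  (by R4: p61)

Yes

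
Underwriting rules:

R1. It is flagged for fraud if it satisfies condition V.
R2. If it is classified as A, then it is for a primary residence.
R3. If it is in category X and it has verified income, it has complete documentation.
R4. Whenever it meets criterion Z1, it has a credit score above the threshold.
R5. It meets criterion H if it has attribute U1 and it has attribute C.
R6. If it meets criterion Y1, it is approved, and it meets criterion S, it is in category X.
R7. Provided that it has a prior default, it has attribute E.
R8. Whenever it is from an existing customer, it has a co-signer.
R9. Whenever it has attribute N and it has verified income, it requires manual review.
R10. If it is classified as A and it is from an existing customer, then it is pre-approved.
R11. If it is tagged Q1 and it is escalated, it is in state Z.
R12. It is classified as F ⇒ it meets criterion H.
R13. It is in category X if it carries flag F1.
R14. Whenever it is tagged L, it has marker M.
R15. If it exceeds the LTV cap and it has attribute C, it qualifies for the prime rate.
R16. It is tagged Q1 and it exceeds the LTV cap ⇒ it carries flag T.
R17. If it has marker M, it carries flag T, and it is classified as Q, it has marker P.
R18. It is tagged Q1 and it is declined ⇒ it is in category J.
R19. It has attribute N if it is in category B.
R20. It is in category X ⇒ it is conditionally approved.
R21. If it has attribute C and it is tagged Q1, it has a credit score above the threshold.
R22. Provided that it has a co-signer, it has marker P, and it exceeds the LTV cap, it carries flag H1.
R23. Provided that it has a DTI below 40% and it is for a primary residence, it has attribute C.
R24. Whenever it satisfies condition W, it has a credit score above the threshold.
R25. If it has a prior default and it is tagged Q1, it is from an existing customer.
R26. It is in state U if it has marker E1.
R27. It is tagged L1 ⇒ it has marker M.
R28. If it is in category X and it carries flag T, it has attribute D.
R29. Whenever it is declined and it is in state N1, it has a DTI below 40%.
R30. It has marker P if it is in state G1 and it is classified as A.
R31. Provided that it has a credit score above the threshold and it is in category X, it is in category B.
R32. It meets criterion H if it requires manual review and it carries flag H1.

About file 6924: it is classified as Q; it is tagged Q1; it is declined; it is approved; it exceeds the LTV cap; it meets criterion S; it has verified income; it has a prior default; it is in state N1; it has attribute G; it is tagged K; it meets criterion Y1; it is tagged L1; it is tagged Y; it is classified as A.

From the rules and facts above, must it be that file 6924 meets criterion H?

By R2 (it is classified as A): it is for a primary residence.
By R6 (it meets criterion Y1, it is approved, it meets criterion S): it is in category X.
By R16 (it is tagged Q1, it exceeds the LTV cap): it carries flag T.
By R25 (it has a prior default, it is tagged Q1): it is from an existing customer.
By R27 (it is tagged L1): it has marker M.
By R29 (it is declined, it is in state N1): it has a DTI below 40%.
By R8 (it is from an existing customer): it has a co-signer.
By R17 (it has marker M, it carries flag T, it is classified as Q): it has marker P.
By R22 (it has a co-signer, it has marker P, it exceeds the LTV cap): it carries flag H1.
By R23 (it has a DTI below 40%, it is for a primary residence): it has attribute C.
By R21 (it has attribute C, it is tagged Q1): it has a credit score above the threshold.
By R31 (it has a credit score above the threshold, it is in category X): it is in category B.
By R19 (it is in category B): it has attribute N.
By R9 (it has attribute N, it has verified income): it requires manual review.
By R32 (it requires manual review, it carries flag H1): it meets criterion H.

Yes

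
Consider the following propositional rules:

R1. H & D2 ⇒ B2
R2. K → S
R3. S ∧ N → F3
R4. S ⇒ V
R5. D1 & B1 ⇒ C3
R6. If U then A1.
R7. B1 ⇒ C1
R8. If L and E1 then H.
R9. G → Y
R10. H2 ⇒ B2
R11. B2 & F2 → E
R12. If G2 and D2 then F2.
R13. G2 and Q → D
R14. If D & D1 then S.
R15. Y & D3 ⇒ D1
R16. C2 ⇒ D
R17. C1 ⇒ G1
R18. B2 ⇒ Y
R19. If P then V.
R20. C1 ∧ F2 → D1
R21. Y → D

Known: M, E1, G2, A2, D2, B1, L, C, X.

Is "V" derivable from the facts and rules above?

C1  (by R7: B1)
H  (by R8: L, E1)
F2  (by R12: G2, D2)
D1  (by R20: C1, F2)
B2  (by R1: H, D2)
Y  (by R18: B2)
D  (by R21: Y)
S  (by R14: D, D1)
V  (by R4: S)

Yes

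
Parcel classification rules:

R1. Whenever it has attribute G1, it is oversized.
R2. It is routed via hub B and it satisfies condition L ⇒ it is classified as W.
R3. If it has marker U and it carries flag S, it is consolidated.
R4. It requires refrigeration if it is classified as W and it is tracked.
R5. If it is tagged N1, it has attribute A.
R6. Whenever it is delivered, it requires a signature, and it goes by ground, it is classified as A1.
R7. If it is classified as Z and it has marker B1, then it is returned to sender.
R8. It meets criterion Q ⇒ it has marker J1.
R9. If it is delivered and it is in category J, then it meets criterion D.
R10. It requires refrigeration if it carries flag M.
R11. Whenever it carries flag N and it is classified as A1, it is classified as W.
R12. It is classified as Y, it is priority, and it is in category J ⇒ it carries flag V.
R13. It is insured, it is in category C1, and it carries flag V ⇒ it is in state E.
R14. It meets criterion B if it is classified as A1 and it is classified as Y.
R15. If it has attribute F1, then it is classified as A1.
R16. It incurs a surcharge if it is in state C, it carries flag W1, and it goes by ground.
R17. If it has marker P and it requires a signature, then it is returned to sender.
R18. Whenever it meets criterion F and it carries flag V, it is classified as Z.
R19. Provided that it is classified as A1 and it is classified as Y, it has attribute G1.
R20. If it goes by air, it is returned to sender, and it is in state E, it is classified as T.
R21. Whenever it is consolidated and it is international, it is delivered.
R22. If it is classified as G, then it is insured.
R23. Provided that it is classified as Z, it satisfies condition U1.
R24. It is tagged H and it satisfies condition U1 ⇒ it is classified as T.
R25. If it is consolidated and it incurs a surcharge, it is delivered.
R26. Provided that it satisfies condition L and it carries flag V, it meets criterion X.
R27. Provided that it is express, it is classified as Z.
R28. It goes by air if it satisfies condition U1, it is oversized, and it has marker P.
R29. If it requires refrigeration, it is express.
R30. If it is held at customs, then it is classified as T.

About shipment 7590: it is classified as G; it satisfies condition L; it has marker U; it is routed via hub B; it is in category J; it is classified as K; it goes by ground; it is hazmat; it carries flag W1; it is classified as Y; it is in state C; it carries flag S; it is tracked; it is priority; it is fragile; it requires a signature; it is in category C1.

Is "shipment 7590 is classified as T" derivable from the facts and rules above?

Forward chaining from the given facts derives: is classified as W, is consolidated, requires refrigeration, carries flag V, incurs a surcharge, is insured, is delivered, meets criterion X, is express, is classified as A1, meets criterion D, is in state E, meets criterion B, has attribute G1, is classified as Z, is oversized, satisfies condition U1.
Rules concluding "it is classified as T": R20 needs "it goes by air"; R24 needs "it is tagged H"; R30 needs "it is held at customs" — none of these are established.

No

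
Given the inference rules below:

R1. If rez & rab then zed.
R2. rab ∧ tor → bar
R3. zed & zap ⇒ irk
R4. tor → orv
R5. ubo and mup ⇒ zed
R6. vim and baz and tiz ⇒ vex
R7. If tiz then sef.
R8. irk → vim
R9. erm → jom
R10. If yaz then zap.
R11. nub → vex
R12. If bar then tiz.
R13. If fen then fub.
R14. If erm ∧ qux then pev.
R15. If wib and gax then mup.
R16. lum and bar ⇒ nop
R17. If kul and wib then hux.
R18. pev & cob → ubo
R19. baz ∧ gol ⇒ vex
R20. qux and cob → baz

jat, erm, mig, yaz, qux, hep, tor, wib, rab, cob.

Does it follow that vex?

Forward chaining from the given facts derives: bar, orv, jom, zap, tiz, pev, ubo, baz, sef.
Rules concluding vex: R6 needs vim; R11 needs nub; R19 needs gol — none of these are established.

No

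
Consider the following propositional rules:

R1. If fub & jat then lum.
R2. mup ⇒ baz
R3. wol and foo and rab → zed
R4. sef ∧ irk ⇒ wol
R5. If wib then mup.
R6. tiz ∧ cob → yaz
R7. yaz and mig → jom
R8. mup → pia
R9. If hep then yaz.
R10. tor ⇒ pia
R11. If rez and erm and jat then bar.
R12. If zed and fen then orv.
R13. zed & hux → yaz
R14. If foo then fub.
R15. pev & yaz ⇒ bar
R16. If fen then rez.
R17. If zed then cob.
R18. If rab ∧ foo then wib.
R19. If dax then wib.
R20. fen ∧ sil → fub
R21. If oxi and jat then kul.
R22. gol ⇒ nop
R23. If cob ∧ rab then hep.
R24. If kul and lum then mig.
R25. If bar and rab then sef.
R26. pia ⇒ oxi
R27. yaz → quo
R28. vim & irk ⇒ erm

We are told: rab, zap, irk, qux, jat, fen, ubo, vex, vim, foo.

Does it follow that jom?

Yes

fub  (by R14: foo)
rez  (by R16: fen)
wib  (by R18: rab, foo)
erm  (by R28: vim, irk)
lum  (by R1: fub, jat)
mup  (by R5: wib)
pia  (by R8: mup)
bar  (by R11: rez, erm, jat)
sef  (by R25: bar, rab)
oxi  (by R26: pia)
wol  (by R4: sef, irk)
kul  (by R21: oxi, jat)
mig  (by R24: kul, lum)
zed  (by R3: wol, foo, rab)
cob  (by R17: zed)
hep  (by R23: cob, rab)
yaz  (by R9: hep)
jom  (by R7: yaz, mig)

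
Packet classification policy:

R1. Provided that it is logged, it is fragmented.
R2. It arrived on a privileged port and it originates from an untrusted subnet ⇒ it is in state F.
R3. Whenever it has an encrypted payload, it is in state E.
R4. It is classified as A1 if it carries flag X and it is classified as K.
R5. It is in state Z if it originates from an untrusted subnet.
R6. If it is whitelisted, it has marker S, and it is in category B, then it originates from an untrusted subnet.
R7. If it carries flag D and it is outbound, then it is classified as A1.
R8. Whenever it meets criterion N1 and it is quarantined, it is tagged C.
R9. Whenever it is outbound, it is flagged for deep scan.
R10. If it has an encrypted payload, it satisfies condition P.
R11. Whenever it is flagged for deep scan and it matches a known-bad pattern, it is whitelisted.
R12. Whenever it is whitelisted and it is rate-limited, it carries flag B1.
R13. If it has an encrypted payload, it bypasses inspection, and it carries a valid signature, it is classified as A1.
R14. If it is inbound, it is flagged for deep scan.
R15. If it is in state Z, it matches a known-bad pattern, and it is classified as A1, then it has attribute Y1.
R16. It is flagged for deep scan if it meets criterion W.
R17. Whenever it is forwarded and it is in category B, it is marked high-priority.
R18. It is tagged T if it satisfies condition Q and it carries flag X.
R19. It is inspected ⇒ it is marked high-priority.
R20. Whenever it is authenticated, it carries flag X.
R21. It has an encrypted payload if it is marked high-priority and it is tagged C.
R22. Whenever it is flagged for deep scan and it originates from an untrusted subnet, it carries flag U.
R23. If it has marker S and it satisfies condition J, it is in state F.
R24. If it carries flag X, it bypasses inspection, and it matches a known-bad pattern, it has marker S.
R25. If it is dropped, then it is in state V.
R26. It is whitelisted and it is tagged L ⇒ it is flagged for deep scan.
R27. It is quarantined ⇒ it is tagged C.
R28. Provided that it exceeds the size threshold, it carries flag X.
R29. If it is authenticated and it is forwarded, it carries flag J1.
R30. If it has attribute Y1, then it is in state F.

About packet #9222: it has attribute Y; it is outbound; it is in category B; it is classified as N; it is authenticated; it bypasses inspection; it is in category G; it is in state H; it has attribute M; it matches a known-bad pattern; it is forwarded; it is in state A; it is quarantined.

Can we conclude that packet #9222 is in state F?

No

Forward chaining from the given facts derives: is flagged for deep scan, is whitelisted, is marked high-priority, carries flag X, has marker S, is tagged C, carries flag J1, originates from an untrusted subnet, has an encrypted payload, carries flag U, is in state E, is in state Z, satisfies condition P.
Rules concluding "it is in state F": R2 needs "it arrived on a privileged port"; R23 needs "it satisfies condition J"; R30 needs "it has attribute Y1" — none of these are established.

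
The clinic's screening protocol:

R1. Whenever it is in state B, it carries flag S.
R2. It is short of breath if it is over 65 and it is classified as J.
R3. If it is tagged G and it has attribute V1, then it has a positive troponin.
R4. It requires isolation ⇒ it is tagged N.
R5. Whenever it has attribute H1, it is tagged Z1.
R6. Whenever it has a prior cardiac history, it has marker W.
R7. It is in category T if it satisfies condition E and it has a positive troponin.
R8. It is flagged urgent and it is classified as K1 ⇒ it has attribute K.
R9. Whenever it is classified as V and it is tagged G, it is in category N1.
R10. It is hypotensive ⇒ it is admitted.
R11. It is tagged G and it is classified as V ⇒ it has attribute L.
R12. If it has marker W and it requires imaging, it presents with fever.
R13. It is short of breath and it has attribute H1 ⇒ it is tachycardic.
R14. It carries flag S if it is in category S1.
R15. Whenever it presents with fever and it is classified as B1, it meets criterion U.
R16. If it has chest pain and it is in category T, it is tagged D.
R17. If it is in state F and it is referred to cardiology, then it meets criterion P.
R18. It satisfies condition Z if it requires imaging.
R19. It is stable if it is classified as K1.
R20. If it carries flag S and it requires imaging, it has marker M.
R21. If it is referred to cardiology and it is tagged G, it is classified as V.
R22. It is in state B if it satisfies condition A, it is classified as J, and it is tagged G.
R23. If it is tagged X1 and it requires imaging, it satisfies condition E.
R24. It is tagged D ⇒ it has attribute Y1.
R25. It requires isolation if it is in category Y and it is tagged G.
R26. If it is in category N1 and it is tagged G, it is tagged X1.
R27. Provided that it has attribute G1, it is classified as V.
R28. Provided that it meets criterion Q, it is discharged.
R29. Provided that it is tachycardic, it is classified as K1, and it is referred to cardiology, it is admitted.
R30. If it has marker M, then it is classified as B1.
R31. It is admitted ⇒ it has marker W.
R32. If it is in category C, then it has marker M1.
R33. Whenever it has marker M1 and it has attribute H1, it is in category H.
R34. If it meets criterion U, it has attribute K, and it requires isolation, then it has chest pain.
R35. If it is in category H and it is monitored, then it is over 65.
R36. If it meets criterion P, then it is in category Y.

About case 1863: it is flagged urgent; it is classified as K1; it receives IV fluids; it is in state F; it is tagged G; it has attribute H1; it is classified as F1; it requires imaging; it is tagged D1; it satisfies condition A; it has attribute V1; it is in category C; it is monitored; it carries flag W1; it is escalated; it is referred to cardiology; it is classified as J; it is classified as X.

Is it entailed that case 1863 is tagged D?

Yes

By R3 (it is tagged G, it has attribute V1): it has a positive troponin.
By R8 (it is flagged urgent, it is classified as K1): it has attribute K.
By R17 (it is in state F, it is referred to cardiology): it meets criterion P.
By R21 (it is referred to cardiology, it is tagged G): it is classified as V.
By R22 (it satisfies condition A, it is classified as J, it is tagged G): it is in state B.
By R32 (it is in category C): it has marker M1.
By R33 (it has marker M1, it has attribute H1): it is in category H.
By R35 (it is in category H, it is monitored): it is over 65.
By R36 (it meets criterion P): it is in category Y.
By R1 (it is in state B): it carries flag S.
By R2 (it is over 65, it is classified as J): it is short of breath.
By R9 (it is classified as V, it is tagged G): it is in category N1.
By R13 (it is short of breath, it has attribute H1): it is tachycardic.
By R20 (it carries flag S, it requires imaging): it has marker M.
By R25 (it is in category Y, it is tagged G): it requires isolation.
By R26 (it is in category N1, it is tagged G): it is tagged X1.
By R29 (it is tachycardic, it is classified as K1, it is referred to cardiology): it is admitted.
By R30 (it has marker M): it is classified as B1.
By R31 (it is admitted): it has marker W.
By R12 (it has marker W, it requires imaging): it presents with fever.
By R15 (it presents with fever, it is classified as B1): it meets criterion U.
By R23 (it is tagged X1, it requires imaging): it satisfies condition E.
By R34 (it meets criterion U, it has attribute K, it requires isolation): it has chest pain.
By R7 (it satisfies condition E, it has a positive troponin): it is in category T.
By R16 (it has chest pain, it is in category T): it is tagged D.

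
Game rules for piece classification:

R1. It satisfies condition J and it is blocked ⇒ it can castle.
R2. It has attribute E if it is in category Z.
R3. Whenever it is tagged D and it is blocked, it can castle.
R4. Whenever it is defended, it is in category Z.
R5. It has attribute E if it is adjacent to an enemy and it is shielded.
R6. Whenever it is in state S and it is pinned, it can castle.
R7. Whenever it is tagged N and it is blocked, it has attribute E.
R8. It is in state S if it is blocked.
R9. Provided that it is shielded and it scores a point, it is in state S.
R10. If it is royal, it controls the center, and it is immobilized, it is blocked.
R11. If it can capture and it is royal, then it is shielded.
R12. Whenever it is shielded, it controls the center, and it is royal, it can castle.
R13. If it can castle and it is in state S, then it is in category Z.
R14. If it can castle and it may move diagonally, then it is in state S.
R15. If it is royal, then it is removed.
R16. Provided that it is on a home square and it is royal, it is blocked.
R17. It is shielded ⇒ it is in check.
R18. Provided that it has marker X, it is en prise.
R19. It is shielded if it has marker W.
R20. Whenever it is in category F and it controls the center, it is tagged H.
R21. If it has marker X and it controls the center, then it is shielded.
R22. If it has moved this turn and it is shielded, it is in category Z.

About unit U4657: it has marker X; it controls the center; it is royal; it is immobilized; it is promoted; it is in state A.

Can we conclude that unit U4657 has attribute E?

By R10 (it is royal, it controls the center, it is immobilized): it is blocked.
By R21 (it has marker X, it controls the center): it is shielded.
By R8 (it is blocked): it is in state S.
By R12 (it is shielded, it controls the center, it is royal): it can castle.
By R13 (it can castle, it is in state S): it is in category Z.
By R2 (it is in category Z): it has attribute E.

Yes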